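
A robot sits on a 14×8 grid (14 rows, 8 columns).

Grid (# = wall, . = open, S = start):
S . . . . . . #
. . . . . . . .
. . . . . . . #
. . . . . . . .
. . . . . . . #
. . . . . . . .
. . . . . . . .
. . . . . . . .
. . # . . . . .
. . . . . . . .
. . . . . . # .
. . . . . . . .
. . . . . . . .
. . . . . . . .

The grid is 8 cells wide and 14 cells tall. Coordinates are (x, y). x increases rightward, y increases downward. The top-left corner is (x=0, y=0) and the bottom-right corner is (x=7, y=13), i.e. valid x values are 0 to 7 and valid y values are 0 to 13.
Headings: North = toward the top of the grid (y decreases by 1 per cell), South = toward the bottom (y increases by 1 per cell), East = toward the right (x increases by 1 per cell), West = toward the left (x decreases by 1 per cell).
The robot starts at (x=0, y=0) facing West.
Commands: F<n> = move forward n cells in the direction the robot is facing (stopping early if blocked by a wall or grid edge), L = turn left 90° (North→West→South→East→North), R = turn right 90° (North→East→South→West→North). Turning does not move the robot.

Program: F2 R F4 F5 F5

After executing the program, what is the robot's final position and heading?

Answer: Final position: (x=0, y=0), facing North

Derivation:
Start: (x=0, y=0), facing West
  F2: move forward 0/2 (blocked), now at (x=0, y=0)
  R: turn right, now facing North
  F4: move forward 0/4 (blocked), now at (x=0, y=0)
  F5: move forward 0/5 (blocked), now at (x=0, y=0)
  F5: move forward 0/5 (blocked), now at (x=0, y=0)
Final: (x=0, y=0), facing North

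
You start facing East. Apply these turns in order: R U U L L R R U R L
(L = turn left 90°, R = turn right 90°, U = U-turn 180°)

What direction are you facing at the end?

Start: East
  R (right (90° clockwise)) -> South
  U (U-turn (180°)) -> North
  U (U-turn (180°)) -> South
  L (left (90° counter-clockwise)) -> East
  L (left (90° counter-clockwise)) -> North
  R (right (90° clockwise)) -> East
  R (right (90° clockwise)) -> South
  U (U-turn (180°)) -> North
  R (right (90° clockwise)) -> East
  L (left (90° counter-clockwise)) -> North
Final: North

Answer: Final heading: North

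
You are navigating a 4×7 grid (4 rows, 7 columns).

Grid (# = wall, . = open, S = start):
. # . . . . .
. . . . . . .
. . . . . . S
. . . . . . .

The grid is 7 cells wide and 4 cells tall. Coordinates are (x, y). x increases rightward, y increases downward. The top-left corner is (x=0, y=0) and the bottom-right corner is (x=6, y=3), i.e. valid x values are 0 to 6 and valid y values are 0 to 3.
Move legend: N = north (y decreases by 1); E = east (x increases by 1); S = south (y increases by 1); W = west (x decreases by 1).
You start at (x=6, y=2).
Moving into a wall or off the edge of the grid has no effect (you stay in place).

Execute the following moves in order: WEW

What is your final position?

Answer: Final position: (x=5, y=2)

Derivation:
Start: (x=6, y=2)
  W (west): (x=6, y=2) -> (x=5, y=2)
  E (east): (x=5, y=2) -> (x=6, y=2)
  W (west): (x=6, y=2) -> (x=5, y=2)
Final: (x=5, y=2)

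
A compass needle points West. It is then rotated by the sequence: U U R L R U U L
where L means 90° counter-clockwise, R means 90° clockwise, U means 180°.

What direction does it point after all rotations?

Start: West
  U (U-turn (180°)) -> East
  U (U-turn (180°)) -> West
  R (right (90° clockwise)) -> North
  L (left (90° counter-clockwise)) -> West
  R (right (90° clockwise)) -> North
  U (U-turn (180°)) -> South
  U (U-turn (180°)) -> North
  L (left (90° counter-clockwise)) -> West
Final: West

Answer: Final heading: West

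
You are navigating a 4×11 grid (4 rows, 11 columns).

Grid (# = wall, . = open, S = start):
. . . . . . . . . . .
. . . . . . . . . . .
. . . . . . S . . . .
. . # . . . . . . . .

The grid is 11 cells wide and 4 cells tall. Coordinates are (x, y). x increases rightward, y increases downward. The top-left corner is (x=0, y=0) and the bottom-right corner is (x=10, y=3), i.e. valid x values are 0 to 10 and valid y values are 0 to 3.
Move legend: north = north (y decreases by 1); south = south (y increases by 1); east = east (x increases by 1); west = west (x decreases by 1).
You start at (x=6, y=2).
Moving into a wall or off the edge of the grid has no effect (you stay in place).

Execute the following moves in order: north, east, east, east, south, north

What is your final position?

Start: (x=6, y=2)
  north (north): (x=6, y=2) -> (x=6, y=1)
  east (east): (x=6, y=1) -> (x=7, y=1)
  east (east): (x=7, y=1) -> (x=8, y=1)
  east (east): (x=8, y=1) -> (x=9, y=1)
  south (south): (x=9, y=1) -> (x=9, y=2)
  north (north): (x=9, y=2) -> (x=9, y=1)
Final: (x=9, y=1)

Answer: Final position: (x=9, y=1)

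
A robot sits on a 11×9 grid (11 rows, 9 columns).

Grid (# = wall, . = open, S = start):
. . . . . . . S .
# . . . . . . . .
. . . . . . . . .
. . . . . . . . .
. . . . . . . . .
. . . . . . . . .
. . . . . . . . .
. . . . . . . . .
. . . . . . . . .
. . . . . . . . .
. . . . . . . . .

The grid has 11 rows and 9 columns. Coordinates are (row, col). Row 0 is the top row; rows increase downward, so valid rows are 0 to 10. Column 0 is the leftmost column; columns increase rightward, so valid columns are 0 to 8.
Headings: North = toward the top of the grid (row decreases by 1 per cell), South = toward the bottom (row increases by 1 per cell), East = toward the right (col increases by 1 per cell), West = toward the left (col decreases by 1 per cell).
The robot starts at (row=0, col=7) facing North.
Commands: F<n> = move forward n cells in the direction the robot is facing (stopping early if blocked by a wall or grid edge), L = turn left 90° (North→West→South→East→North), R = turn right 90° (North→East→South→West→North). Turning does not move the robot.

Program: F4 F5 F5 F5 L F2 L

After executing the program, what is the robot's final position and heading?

Start: (row=0, col=7), facing North
  F4: move forward 0/4 (blocked), now at (row=0, col=7)
  [×3]F5: move forward 0/5 (blocked), now at (row=0, col=7)
  L: turn left, now facing West
  F2: move forward 2, now at (row=0, col=5)
  L: turn left, now facing South
Final: (row=0, col=5), facing South

Answer: Final position: (row=0, col=5), facing South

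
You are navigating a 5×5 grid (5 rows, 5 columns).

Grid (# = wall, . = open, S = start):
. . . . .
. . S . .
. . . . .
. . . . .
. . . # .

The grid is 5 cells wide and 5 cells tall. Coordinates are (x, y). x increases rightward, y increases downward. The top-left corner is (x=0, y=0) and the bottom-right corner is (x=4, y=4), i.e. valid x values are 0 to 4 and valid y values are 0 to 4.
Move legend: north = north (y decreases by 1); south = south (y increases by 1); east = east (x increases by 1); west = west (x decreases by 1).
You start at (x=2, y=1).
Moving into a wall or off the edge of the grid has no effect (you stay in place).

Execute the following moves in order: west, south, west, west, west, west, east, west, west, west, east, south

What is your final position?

Answer: Final position: (x=1, y=3)

Derivation:
Start: (x=2, y=1)
  west (west): (x=2, y=1) -> (x=1, y=1)
  south (south): (x=1, y=1) -> (x=1, y=2)
  west (west): (x=1, y=2) -> (x=0, y=2)
  [×3]west (west): blocked, stay at (x=0, y=2)
  east (east): (x=0, y=2) -> (x=1, y=2)
  west (west): (x=1, y=2) -> (x=0, y=2)
  west (west): blocked, stay at (x=0, y=2)
  west (west): blocked, stay at (x=0, y=2)
  east (east): (x=0, y=2) -> (x=1, y=2)
  south (south): (x=1, y=2) -> (x=1, y=3)
Final: (x=1, y=3)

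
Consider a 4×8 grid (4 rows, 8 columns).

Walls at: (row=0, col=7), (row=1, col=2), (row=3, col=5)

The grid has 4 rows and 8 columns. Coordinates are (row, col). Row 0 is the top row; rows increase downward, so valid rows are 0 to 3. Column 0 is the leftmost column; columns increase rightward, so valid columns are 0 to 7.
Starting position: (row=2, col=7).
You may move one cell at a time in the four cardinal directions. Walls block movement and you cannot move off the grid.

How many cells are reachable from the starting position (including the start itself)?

BFS flood-fill from (row=2, col=7):
  Distance 0: (row=2, col=7)
  Distance 1: (row=1, col=7), (row=2, col=6), (row=3, col=7)
  Distance 2: (row=1, col=6), (row=2, col=5), (row=3, col=6)
  Distance 3: (row=0, col=6), (row=1, col=5), (row=2, col=4)
  Distance 4: (row=0, col=5), (row=1, col=4), (row=2, col=3), (row=3, col=4)
  Distance 5: (row=0, col=4), (row=1, col=3), (row=2, col=2), (row=3, col=3)
  Distance 6: (row=0, col=3), (row=2, col=1), (row=3, col=2)
  Distance 7: (row=0, col=2), (row=1, col=1), (row=2, col=0), (row=3, col=1)
  Distance 8: (row=0, col=1), (row=1, col=0), (row=3, col=0)
  Distance 9: (row=0, col=0)
Total reachable: 29 (grid has 29 open cells total)

Answer: Reachable cells: 29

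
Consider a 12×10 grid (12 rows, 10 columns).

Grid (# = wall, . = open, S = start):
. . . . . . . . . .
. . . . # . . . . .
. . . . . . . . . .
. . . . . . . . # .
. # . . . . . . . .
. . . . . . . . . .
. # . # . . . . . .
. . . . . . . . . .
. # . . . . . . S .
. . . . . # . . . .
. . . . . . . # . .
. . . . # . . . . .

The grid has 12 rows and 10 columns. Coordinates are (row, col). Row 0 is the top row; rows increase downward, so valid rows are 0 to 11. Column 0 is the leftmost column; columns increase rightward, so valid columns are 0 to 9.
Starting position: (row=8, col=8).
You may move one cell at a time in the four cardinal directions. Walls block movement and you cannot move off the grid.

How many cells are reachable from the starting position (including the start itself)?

BFS flood-fill from (row=8, col=8):
  Distance 0: (row=8, col=8)
  Distance 1: (row=7, col=8), (row=8, col=7), (row=8, col=9), (row=9, col=8)
  Distance 2: (row=6, col=8), (row=7, col=7), (row=7, col=9), (row=8, col=6), (row=9, col=7), (row=9, col=9), (row=10, col=8)
  Distance 3: (row=5, col=8), (row=6, col=7), (row=6, col=9), (row=7, col=6), (row=8, col=5), (row=9, col=6), (row=10, col=9), (row=11, col=8)
  Distance 4: (row=4, col=8), (row=5, col=7), (row=5, col=9), (row=6, col=6), (row=7, col=5), (row=8, col=4), (row=10, col=6), (row=11, col=7), (row=11, col=9)
  Distance 5: (row=4, col=7), (row=4, col=9), (row=5, col=6), (row=6, col=5), (row=7, col=4), (row=8, col=3), (row=9, col=4), (row=10, col=5), (row=11, col=6)
  Distance 6: (row=3, col=7), (row=3, col=9), (row=4, col=6), (row=5, col=5), (row=6, col=4), (row=7, col=3), (row=8, col=2), (row=9, col=3), (row=10, col=4), (row=11, col=5)
  Distance 7: (row=2, col=7), (row=2, col=9), (row=3, col=6), (row=4, col=5), (row=5, col=4), (row=7, col=2), (row=9, col=2), (row=10, col=3)
  Distance 8: (row=1, col=7), (row=1, col=9), (row=2, col=6), (row=2, col=8), (row=3, col=5), (row=4, col=4), (row=5, col=3), (row=6, col=2), (row=7, col=1), (row=9, col=1), (row=10, col=2), (row=11, col=3)
  Distance 9: (row=0, col=7), (row=0, col=9), (row=1, col=6), (row=1, col=8), (row=2, col=5), (row=3, col=4), (row=4, col=3), (row=5, col=2), (row=7, col=0), (row=9, col=0), (row=10, col=1), (row=11, col=2)
  Distance 10: (row=0, col=6), (row=0, col=8), (row=1, col=5), (row=2, col=4), (row=3, col=3), (row=4, col=2), (row=5, col=1), (row=6, col=0), (row=8, col=0), (row=10, col=0), (row=11, col=1)
  Distance 11: (row=0, col=5), (row=2, col=3), (row=3, col=2), (row=5, col=0), (row=11, col=0)
  Distance 12: (row=0, col=4), (row=1, col=3), (row=2, col=2), (row=3, col=1), (row=4, col=0)
  Distance 13: (row=0, col=3), (row=1, col=2), (row=2, col=1), (row=3, col=0)
  Distance 14: (row=0, col=2), (row=1, col=1), (row=2, col=0)
  Distance 15: (row=0, col=1), (row=1, col=0)
  Distance 16: (row=0, col=0)
Total reachable: 111 (grid has 111 open cells total)

Answer: Reachable cells: 111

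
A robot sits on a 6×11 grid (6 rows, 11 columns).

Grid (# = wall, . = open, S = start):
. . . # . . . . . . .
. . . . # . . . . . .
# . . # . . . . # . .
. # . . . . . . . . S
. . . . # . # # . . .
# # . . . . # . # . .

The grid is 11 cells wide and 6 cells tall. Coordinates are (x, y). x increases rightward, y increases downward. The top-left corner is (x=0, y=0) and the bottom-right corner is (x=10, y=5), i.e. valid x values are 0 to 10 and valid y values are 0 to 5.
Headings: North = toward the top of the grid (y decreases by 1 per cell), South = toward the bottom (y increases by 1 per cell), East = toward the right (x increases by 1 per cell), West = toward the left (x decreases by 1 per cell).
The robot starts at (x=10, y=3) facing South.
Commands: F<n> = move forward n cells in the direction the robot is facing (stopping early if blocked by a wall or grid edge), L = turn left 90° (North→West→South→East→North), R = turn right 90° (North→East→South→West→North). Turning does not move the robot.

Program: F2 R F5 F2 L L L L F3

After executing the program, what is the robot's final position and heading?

Start: (x=10, y=3), facing South
  F2: move forward 2, now at (x=10, y=5)
  R: turn right, now facing West
  F5: move forward 1/5 (blocked), now at (x=9, y=5)
  F2: move forward 0/2 (blocked), now at (x=9, y=5)
  L: turn left, now facing South
  L: turn left, now facing East
  L: turn left, now facing North
  L: turn left, now facing West
  F3: move forward 0/3 (blocked), now at (x=9, y=5)
Final: (x=9, y=5), facing West

Answer: Final position: (x=9, y=5), facing West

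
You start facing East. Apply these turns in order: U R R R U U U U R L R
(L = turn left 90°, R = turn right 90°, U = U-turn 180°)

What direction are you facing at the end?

Start: East
  U (U-turn (180°)) -> West
  R (right (90° clockwise)) -> North
  R (right (90° clockwise)) -> East
  R (right (90° clockwise)) -> South
  U (U-turn (180°)) -> North
  U (U-turn (180°)) -> South
  U (U-turn (180°)) -> North
  U (U-turn (180°)) -> South
  R (right (90° clockwise)) -> West
  L (left (90° counter-clockwise)) -> South
  R (right (90° clockwise)) -> West
Final: West

Answer: Final heading: West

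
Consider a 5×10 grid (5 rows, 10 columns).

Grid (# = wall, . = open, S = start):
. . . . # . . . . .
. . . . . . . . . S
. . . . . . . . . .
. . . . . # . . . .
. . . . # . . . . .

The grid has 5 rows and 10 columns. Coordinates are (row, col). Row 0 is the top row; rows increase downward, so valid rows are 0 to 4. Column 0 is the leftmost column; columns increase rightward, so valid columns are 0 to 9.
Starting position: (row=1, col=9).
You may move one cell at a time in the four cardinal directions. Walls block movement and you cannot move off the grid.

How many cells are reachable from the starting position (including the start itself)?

Answer: Reachable cells: 47

Derivation:
BFS flood-fill from (row=1, col=9):
  Distance 0: (row=1, col=9)
  Distance 1: (row=0, col=9), (row=1, col=8), (row=2, col=9)
  Distance 2: (row=0, col=8), (row=1, col=7), (row=2, col=8), (row=3, col=9)
  Distance 3: (row=0, col=7), (row=1, col=6), (row=2, col=7), (row=3, col=8), (row=4, col=9)
  Distance 4: (row=0, col=6), (row=1, col=5), (row=2, col=6), (row=3, col=7), (row=4, col=8)
  Distance 5: (row=0, col=5), (row=1, col=4), (row=2, col=5), (row=3, col=6), (row=4, col=7)
  Distance 6: (row=1, col=3), (row=2, col=4), (row=4, col=6)
  Distance 7: (row=0, col=3), (row=1, col=2), (row=2, col=3), (row=3, col=4), (row=4, col=5)
  Distance 8: (row=0, col=2), (row=1, col=1), (row=2, col=2), (row=3, col=3)
  Distance 9: (row=0, col=1), (row=1, col=0), (row=2, col=1), (row=3, col=2), (row=4, col=3)
  Distance 10: (row=0, col=0), (row=2, col=0), (row=3, col=1), (row=4, col=2)
  Distance 11: (row=3, col=0), (row=4, col=1)
  Distance 12: (row=4, col=0)
Total reachable: 47 (grid has 47 open cells total)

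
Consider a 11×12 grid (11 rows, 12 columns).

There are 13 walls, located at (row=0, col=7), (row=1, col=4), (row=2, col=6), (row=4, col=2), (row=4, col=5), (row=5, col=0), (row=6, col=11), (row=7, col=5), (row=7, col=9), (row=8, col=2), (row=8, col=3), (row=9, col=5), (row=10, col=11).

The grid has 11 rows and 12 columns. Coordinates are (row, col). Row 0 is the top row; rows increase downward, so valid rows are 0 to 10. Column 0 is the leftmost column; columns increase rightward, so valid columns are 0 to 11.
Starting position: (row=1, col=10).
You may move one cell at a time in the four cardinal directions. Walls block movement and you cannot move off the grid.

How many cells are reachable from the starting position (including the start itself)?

Answer: Reachable cells: 119

Derivation:
BFS flood-fill from (row=1, col=10):
  Distance 0: (row=1, col=10)
  Distance 1: (row=0, col=10), (row=1, col=9), (row=1, col=11), (row=2, col=10)
  Distance 2: (row=0, col=9), (row=0, col=11), (row=1, col=8), (row=2, col=9), (row=2, col=11), (row=3, col=10)
  Distance 3: (row=0, col=8), (row=1, col=7), (row=2, col=8), (row=3, col=9), (row=3, col=11), (row=4, col=10)
  Distance 4: (row=1, col=6), (row=2, col=7), (row=3, col=8), (row=4, col=9), (row=4, col=11), (row=5, col=10)
  Distance 5: (row=0, col=6), (row=1, col=5), (row=3, col=7), (row=4, col=8), (row=5, col=9), (row=5, col=11), (row=6, col=10)
  Distance 6: (row=0, col=5), (row=2, col=5), (row=3, col=6), (row=4, col=7), (row=5, col=8), (row=6, col=9), (row=7, col=10)
  Distance 7: (row=0, col=4), (row=2, col=4), (row=3, col=5), (row=4, col=6), (row=5, col=7), (row=6, col=8), (row=7, col=11), (row=8, col=10)
  Distance 8: (row=0, col=3), (row=2, col=3), (row=3, col=4), (row=5, col=6), (row=6, col=7), (row=7, col=8), (row=8, col=9), (row=8, col=11), (row=9, col=10)
  Distance 9: (row=0, col=2), (row=1, col=3), (row=2, col=2), (row=3, col=3), (row=4, col=4), (row=5, col=5), (row=6, col=6), (row=7, col=7), (row=8, col=8), (row=9, col=9), (row=9, col=11), (row=10, col=10)
  Distance 10: (row=0, col=1), (row=1, col=2), (row=2, col=1), (row=3, col=2), (row=4, col=3), (row=5, col=4), (row=6, col=5), (row=7, col=6), (row=8, col=7), (row=9, col=8), (row=10, col=9)
  Distance 11: (row=0, col=0), (row=1, col=1), (row=2, col=0), (row=3, col=1), (row=5, col=3), (row=6, col=4), (row=8, col=6), (row=9, col=7), (row=10, col=8)
  Distance 12: (row=1, col=0), (row=3, col=0), (row=4, col=1), (row=5, col=2), (row=6, col=3), (row=7, col=4), (row=8, col=5), (row=9, col=6), (row=10, col=7)
  Distance 13: (row=4, col=0), (row=5, col=1), (row=6, col=2), (row=7, col=3), (row=8, col=4), (row=10, col=6)
  Distance 14: (row=6, col=1), (row=7, col=2), (row=9, col=4), (row=10, col=5)
  Distance 15: (row=6, col=0), (row=7, col=1), (row=9, col=3), (row=10, col=4)
  Distance 16: (row=7, col=0), (row=8, col=1), (row=9, col=2), (row=10, col=3)
  Distance 17: (row=8, col=0), (row=9, col=1), (row=10, col=2)
  Distance 18: (row=9, col=0), (row=10, col=1)
  Distance 19: (row=10, col=0)
Total reachable: 119 (grid has 119 open cells total)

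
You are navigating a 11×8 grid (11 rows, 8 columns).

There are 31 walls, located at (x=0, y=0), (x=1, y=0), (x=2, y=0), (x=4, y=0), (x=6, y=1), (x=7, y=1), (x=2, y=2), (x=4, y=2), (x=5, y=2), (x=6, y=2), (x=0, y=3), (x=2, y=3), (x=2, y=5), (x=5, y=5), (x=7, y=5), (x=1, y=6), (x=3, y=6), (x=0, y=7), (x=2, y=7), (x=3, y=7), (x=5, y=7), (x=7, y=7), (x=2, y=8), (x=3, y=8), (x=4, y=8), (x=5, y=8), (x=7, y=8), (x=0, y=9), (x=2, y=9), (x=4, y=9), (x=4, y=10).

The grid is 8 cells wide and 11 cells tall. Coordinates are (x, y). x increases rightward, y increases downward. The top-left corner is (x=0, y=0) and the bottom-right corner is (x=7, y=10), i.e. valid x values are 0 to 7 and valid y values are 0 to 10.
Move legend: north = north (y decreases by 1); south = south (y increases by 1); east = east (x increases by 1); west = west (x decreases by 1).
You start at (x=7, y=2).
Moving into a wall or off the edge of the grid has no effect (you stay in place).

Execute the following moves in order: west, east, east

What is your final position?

Start: (x=7, y=2)
  west (west): blocked, stay at (x=7, y=2)
  east (east): blocked, stay at (x=7, y=2)
  east (east): blocked, stay at (x=7, y=2)
Final: (x=7, y=2)

Answer: Final position: (x=7, y=2)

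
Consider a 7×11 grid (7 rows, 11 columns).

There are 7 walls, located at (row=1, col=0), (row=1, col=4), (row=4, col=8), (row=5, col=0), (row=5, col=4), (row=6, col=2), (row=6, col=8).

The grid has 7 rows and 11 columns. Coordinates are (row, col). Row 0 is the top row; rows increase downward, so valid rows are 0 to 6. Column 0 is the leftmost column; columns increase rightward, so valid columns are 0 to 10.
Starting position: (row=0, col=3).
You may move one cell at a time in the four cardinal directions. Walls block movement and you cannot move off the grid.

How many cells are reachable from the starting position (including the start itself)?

Answer: Reachable cells: 70

Derivation:
BFS flood-fill from (row=0, col=3):
  Distance 0: (row=0, col=3)
  Distance 1: (row=0, col=2), (row=0, col=4), (row=1, col=3)
  Distance 2: (row=0, col=1), (row=0, col=5), (row=1, col=2), (row=2, col=3)
  Distance 3: (row=0, col=0), (row=0, col=6), (row=1, col=1), (row=1, col=5), (row=2, col=2), (row=2, col=4), (row=3, col=3)
  Distance 4: (row=0, col=7), (row=1, col=6), (row=2, col=1), (row=2, col=5), (row=3, col=2), (row=3, col=4), (row=4, col=3)
  Distance 5: (row=0, col=8), (row=1, col=7), (row=2, col=0), (row=2, col=6), (row=3, col=1), (row=3, col=5), (row=4, col=2), (row=4, col=4), (row=5, col=3)
  Distance 6: (row=0, col=9), (row=1, col=8), (row=2, col=7), (row=3, col=0), (row=3, col=6), (row=4, col=1), (row=4, col=5), (row=5, col=2), (row=6, col=3)
  Distance 7: (row=0, col=10), (row=1, col=9), (row=2, col=8), (row=3, col=7), (row=4, col=0), (row=4, col=6), (row=5, col=1), (row=5, col=5), (row=6, col=4)
  Distance 8: (row=1, col=10), (row=2, col=9), (row=3, col=8), (row=4, col=7), (row=5, col=6), (row=6, col=1), (row=6, col=5)
  Distance 9: (row=2, col=10), (row=3, col=9), (row=5, col=7), (row=6, col=0), (row=6, col=6)
  Distance 10: (row=3, col=10), (row=4, col=9), (row=5, col=8), (row=6, col=7)
  Distance 11: (row=4, col=10), (row=5, col=9)
  Distance 12: (row=5, col=10), (row=6, col=9)
  Distance 13: (row=6, col=10)
Total reachable: 70 (grid has 70 open cells total)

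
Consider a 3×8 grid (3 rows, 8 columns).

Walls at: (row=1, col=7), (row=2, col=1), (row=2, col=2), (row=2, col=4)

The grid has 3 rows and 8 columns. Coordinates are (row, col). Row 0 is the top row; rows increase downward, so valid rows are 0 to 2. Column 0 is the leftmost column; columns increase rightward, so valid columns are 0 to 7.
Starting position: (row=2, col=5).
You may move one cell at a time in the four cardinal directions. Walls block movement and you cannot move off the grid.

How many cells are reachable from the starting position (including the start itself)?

Answer: Reachable cells: 20

Derivation:
BFS flood-fill from (row=2, col=5):
  Distance 0: (row=2, col=5)
  Distance 1: (row=1, col=5), (row=2, col=6)
  Distance 2: (row=0, col=5), (row=1, col=4), (row=1, col=6), (row=2, col=7)
  Distance 3: (row=0, col=4), (row=0, col=6), (row=1, col=3)
  Distance 4: (row=0, col=3), (row=0, col=7), (row=1, col=2), (row=2, col=3)
  Distance 5: (row=0, col=2), (row=1, col=1)
  Distance 6: (row=0, col=1), (row=1, col=0)
  Distance 7: (row=0, col=0), (row=2, col=0)
Total reachable: 20 (grid has 20 open cells total)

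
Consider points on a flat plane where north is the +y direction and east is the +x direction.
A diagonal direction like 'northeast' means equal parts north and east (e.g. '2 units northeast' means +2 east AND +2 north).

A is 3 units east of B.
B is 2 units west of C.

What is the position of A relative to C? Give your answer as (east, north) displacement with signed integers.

Answer: A is at (east=1, north=0) relative to C.

Derivation:
Place C at the origin (east=0, north=0).
  B is 2 units west of C: delta (east=-2, north=+0); B at (east=-2, north=0).
  A is 3 units east of B: delta (east=+3, north=+0); A at (east=1, north=0).
Therefore A relative to C: (east=1, north=0).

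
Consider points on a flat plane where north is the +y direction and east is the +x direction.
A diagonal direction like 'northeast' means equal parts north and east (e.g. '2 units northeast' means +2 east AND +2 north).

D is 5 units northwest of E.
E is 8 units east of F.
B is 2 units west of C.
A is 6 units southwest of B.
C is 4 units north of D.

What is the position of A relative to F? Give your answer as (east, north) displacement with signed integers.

Answer: A is at (east=-5, north=3) relative to F.

Derivation:
Place F at the origin (east=0, north=0).
  E is 8 units east of F: delta (east=+8, north=+0); E at (east=8, north=0).
  D is 5 units northwest of E: delta (east=-5, north=+5); D at (east=3, north=5).
  C is 4 units north of D: delta (east=+0, north=+4); C at (east=3, north=9).
  B is 2 units west of C: delta (east=-2, north=+0); B at (east=1, north=9).
  A is 6 units southwest of B: delta (east=-6, north=-6); A at (east=-5, north=3).
Therefore A relative to F: (east=-5, north=3).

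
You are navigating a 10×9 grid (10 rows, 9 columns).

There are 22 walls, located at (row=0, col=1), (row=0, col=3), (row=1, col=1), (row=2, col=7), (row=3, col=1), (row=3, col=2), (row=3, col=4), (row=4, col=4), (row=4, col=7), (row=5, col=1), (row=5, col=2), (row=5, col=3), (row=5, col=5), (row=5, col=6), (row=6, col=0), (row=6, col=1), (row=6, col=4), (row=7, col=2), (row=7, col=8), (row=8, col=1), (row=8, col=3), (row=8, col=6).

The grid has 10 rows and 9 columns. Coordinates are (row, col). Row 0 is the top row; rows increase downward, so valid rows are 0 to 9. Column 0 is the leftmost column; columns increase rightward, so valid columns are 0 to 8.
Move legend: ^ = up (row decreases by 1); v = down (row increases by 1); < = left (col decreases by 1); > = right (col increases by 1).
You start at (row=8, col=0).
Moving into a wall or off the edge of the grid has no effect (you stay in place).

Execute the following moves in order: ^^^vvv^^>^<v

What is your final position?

Answer: Final position: (row=8, col=0)

Derivation:
Start: (row=8, col=0)
  ^ (up): (row=8, col=0) -> (row=7, col=0)
  ^ (up): blocked, stay at (row=7, col=0)
  ^ (up): blocked, stay at (row=7, col=0)
  v (down): (row=7, col=0) -> (row=8, col=0)
  v (down): (row=8, col=0) -> (row=9, col=0)
  v (down): blocked, stay at (row=9, col=0)
  ^ (up): (row=9, col=0) -> (row=8, col=0)
  ^ (up): (row=8, col=0) -> (row=7, col=0)
  > (right): (row=7, col=0) -> (row=7, col=1)
  ^ (up): blocked, stay at (row=7, col=1)
  < (left): (row=7, col=1) -> (row=7, col=0)
  v (down): (row=7, col=0) -> (row=8, col=0)
Final: (row=8, col=0)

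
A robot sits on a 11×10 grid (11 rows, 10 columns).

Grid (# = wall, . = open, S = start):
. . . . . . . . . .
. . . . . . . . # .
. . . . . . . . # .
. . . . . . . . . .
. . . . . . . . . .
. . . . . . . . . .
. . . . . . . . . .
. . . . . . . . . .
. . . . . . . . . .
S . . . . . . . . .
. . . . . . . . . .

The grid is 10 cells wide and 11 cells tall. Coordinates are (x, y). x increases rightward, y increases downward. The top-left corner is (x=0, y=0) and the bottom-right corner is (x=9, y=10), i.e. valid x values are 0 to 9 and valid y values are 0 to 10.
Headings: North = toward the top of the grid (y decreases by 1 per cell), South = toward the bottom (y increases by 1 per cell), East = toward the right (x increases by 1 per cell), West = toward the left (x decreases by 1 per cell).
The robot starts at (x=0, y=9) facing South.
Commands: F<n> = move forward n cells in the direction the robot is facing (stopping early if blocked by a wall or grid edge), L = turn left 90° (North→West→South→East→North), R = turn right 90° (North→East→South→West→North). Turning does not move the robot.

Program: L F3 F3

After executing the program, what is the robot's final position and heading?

Start: (x=0, y=9), facing South
  L: turn left, now facing East
  F3: move forward 3, now at (x=3, y=9)
  F3: move forward 3, now at (x=6, y=9)
Final: (x=6, y=9), facing East

Answer: Final position: (x=6, y=9), facing East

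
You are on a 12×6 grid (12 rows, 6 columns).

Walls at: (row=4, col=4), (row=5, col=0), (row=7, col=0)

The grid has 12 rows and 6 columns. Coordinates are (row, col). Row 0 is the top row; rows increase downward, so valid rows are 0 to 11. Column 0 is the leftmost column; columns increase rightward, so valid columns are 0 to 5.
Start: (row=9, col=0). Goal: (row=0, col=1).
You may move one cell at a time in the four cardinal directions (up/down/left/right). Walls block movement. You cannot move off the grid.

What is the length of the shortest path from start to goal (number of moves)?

Answer: Shortest path length: 10

Derivation:
BFS from (row=9, col=0) until reaching (row=0, col=1):
  Distance 0: (row=9, col=0)
  Distance 1: (row=8, col=0), (row=9, col=1), (row=10, col=0)
  Distance 2: (row=8, col=1), (row=9, col=2), (row=10, col=1), (row=11, col=0)
  Distance 3: (row=7, col=1), (row=8, col=2), (row=9, col=3), (row=10, col=2), (row=11, col=1)
  Distance 4: (row=6, col=1), (row=7, col=2), (row=8, col=3), (row=9, col=4), (row=10, col=3), (row=11, col=2)
  Distance 5: (row=5, col=1), (row=6, col=0), (row=6, col=2), (row=7, col=3), (row=8, col=4), (row=9, col=5), (row=10, col=4), (row=11, col=3)
  Distance 6: (row=4, col=1), (row=5, col=2), (row=6, col=3), (row=7, col=4), (row=8, col=5), (row=10, col=5), (row=11, col=4)
  Distance 7: (row=3, col=1), (row=4, col=0), (row=4, col=2), (row=5, col=3), (row=6, col=4), (row=7, col=5), (row=11, col=5)
  Distance 8: (row=2, col=1), (row=3, col=0), (row=3, col=2), (row=4, col=3), (row=5, col=4), (row=6, col=5)
  Distance 9: (row=1, col=1), (row=2, col=0), (row=2, col=2), (row=3, col=3), (row=5, col=5)
  Distance 10: (row=0, col=1), (row=1, col=0), (row=1, col=2), (row=2, col=3), (row=3, col=4), (row=4, col=5)  <- goal reached here
One shortest path (10 moves): (row=9, col=0) -> (row=9, col=1) -> (row=8, col=1) -> (row=7, col=1) -> (row=6, col=1) -> (row=5, col=1) -> (row=4, col=1) -> (row=3, col=1) -> (row=2, col=1) -> (row=1, col=1) -> (row=0, col=1)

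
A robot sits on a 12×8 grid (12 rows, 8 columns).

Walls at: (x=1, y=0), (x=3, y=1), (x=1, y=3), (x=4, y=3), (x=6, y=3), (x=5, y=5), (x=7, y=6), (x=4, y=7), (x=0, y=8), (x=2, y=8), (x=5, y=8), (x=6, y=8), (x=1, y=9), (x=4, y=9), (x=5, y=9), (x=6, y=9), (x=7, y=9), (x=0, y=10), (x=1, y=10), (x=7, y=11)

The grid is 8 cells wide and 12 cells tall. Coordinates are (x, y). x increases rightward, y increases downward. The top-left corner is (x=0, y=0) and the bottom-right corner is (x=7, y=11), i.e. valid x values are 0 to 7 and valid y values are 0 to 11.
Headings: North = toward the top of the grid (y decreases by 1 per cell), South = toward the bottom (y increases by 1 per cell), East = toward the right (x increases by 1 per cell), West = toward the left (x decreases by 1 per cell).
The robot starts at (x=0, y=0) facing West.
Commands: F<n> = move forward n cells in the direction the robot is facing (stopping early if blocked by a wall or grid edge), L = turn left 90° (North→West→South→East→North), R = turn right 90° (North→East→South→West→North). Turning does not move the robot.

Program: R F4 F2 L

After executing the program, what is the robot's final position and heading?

Start: (x=0, y=0), facing West
  R: turn right, now facing North
  F4: move forward 0/4 (blocked), now at (x=0, y=0)
  F2: move forward 0/2 (blocked), now at (x=0, y=0)
  L: turn left, now facing West
Final: (x=0, y=0), facing West

Answer: Final position: (x=0, y=0), facing West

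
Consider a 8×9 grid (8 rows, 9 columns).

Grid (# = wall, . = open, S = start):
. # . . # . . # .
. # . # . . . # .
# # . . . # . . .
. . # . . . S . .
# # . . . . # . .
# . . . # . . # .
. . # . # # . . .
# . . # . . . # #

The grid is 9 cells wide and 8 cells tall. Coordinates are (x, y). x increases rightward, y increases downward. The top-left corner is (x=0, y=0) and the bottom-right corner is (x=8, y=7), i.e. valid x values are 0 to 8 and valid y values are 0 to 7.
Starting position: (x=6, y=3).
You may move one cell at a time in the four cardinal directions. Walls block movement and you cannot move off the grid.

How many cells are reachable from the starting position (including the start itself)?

Answer: Reachable cells: 45

Derivation:
BFS flood-fill from (x=6, y=3):
  Distance 0: (x=6, y=3)
  Distance 1: (x=6, y=2), (x=5, y=3), (x=7, y=3)
  Distance 2: (x=6, y=1), (x=7, y=2), (x=4, y=3), (x=8, y=3), (x=5, y=4), (x=7, y=4)
  Distance 3: (x=6, y=0), (x=5, y=1), (x=4, y=2), (x=8, y=2), (x=3, y=3), (x=4, y=4), (x=8, y=4), (x=5, y=5)
  Distance 4: (x=5, y=0), (x=4, y=1), (x=8, y=1), (x=3, y=2), (x=3, y=4), (x=6, y=5), (x=8, y=5)
  Distance 5: (x=8, y=0), (x=2, y=2), (x=2, y=4), (x=3, y=5), (x=6, y=6), (x=8, y=6)
  Distance 6: (x=2, y=1), (x=2, y=5), (x=3, y=6), (x=7, y=6), (x=6, y=7)
  Distance 7: (x=2, y=0), (x=1, y=5), (x=5, y=7)
  Distance 8: (x=3, y=0), (x=1, y=6), (x=4, y=7)
  Distance 9: (x=0, y=6), (x=1, y=7)
  Distance 10: (x=2, y=7)
Total reachable: 45 (grid has 49 open cells total)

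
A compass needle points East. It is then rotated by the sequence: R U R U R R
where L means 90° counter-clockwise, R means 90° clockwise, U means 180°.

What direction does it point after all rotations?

Answer: Final heading: East

Derivation:
Start: East
  R (right (90° clockwise)) -> South
  U (U-turn (180°)) -> North
  R (right (90° clockwise)) -> East
  U (U-turn (180°)) -> West
  R (right (90° clockwise)) -> North
  R (right (90° clockwise)) -> East
Final: East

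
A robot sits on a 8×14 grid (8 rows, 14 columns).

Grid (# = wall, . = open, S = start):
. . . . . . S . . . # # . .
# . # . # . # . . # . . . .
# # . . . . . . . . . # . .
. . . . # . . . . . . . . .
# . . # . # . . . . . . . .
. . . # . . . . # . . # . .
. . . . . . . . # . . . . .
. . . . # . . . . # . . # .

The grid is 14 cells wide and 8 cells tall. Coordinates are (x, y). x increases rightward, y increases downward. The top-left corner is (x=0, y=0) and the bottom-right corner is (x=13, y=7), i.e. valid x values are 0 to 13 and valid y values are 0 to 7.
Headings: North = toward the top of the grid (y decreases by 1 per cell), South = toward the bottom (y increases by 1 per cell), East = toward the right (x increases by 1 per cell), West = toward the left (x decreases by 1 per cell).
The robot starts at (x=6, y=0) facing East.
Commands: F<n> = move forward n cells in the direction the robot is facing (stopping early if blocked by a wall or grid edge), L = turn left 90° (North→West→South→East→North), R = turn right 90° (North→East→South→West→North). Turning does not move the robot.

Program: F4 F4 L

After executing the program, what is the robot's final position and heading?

Answer: Final position: (x=9, y=0), facing North

Derivation:
Start: (x=6, y=0), facing East
  F4: move forward 3/4 (blocked), now at (x=9, y=0)
  F4: move forward 0/4 (blocked), now at (x=9, y=0)
  L: turn left, now facing North
Final: (x=9, y=0), facing North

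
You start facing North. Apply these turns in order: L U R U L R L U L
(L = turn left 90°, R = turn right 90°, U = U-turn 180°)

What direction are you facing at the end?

Answer: Final heading: North

Derivation:
Start: North
  L (left (90° counter-clockwise)) -> West
  U (U-turn (180°)) -> East
  R (right (90° clockwise)) -> South
  U (U-turn (180°)) -> North
  L (left (90° counter-clockwise)) -> West
  R (right (90° clockwise)) -> North
  L (left (90° counter-clockwise)) -> West
  U (U-turn (180°)) -> East
  L (left (90° counter-clockwise)) -> North
Final: North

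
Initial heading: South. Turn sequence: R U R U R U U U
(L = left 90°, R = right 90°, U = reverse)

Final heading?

Start: South
  R (right (90° clockwise)) -> West
  U (U-turn (180°)) -> East
  R (right (90° clockwise)) -> South
  U (U-turn (180°)) -> North
  R (right (90° clockwise)) -> East
  U (U-turn (180°)) -> West
  U (U-turn (180°)) -> East
  U (U-turn (180°)) -> West
Final: West

Answer: Final heading: West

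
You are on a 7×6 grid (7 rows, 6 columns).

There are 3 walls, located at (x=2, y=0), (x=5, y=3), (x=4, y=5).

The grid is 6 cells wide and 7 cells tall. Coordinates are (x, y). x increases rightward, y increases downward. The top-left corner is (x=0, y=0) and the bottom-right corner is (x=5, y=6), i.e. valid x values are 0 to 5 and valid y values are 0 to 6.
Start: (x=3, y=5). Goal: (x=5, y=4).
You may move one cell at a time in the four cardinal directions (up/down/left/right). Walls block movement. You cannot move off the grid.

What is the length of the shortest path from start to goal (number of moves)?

BFS from (x=3, y=5) until reaching (x=5, y=4):
  Distance 0: (x=3, y=5)
  Distance 1: (x=3, y=4), (x=2, y=5), (x=3, y=6)
  Distance 2: (x=3, y=3), (x=2, y=4), (x=4, y=4), (x=1, y=5), (x=2, y=6), (x=4, y=6)
  Distance 3: (x=3, y=2), (x=2, y=3), (x=4, y=3), (x=1, y=4), (x=5, y=4), (x=0, y=5), (x=1, y=6), (x=5, y=6)  <- goal reached here
One shortest path (3 moves): (x=3, y=5) -> (x=3, y=4) -> (x=4, y=4) -> (x=5, y=4)

Answer: Shortest path length: 3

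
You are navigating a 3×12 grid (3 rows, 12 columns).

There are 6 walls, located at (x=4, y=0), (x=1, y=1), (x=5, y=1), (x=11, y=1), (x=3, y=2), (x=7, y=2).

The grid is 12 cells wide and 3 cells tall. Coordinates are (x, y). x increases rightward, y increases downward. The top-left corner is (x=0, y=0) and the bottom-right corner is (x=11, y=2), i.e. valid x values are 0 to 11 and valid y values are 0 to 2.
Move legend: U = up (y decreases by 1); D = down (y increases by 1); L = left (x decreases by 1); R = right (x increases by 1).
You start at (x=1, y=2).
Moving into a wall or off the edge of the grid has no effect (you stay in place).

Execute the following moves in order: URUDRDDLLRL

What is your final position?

Answer: Final position: (x=0, y=2)

Derivation:
Start: (x=1, y=2)
  U (up): blocked, stay at (x=1, y=2)
  R (right): (x=1, y=2) -> (x=2, y=2)
  U (up): (x=2, y=2) -> (x=2, y=1)
  D (down): (x=2, y=1) -> (x=2, y=2)
  R (right): blocked, stay at (x=2, y=2)
  D (down): blocked, stay at (x=2, y=2)
  D (down): blocked, stay at (x=2, y=2)
  L (left): (x=2, y=2) -> (x=1, y=2)
  L (left): (x=1, y=2) -> (x=0, y=2)
  R (right): (x=0, y=2) -> (x=1, y=2)
  L (left): (x=1, y=2) -> (x=0, y=2)
Final: (x=0, y=2)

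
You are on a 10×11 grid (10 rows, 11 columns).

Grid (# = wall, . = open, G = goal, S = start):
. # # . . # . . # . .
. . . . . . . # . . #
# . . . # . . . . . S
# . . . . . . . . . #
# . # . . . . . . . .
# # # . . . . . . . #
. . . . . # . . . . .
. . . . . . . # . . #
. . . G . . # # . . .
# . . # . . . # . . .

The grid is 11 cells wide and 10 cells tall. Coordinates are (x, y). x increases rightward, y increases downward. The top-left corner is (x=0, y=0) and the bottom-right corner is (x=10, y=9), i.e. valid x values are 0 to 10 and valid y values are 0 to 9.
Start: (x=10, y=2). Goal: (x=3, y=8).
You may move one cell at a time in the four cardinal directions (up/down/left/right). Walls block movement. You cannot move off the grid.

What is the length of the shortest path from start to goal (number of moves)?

BFS from (x=10, y=2) until reaching (x=3, y=8):
  Distance 0: (x=10, y=2)
  Distance 1: (x=9, y=2)
  Distance 2: (x=9, y=1), (x=8, y=2), (x=9, y=3)
  Distance 3: (x=9, y=0), (x=8, y=1), (x=7, y=2), (x=8, y=3), (x=9, y=4)
  Distance 4: (x=10, y=0), (x=6, y=2), (x=7, y=3), (x=8, y=4), (x=10, y=4), (x=9, y=5)
  Distance 5: (x=6, y=1), (x=5, y=2), (x=6, y=3), (x=7, y=4), (x=8, y=5), (x=9, y=6)
  Distance 6: (x=6, y=0), (x=5, y=1), (x=5, y=3), (x=6, y=4), (x=7, y=5), (x=8, y=6), (x=10, y=6), (x=9, y=7)
  Distance 7: (x=7, y=0), (x=4, y=1), (x=4, y=3), (x=5, y=4), (x=6, y=5), (x=7, y=6), (x=8, y=7), (x=9, y=8)
  Distance 8: (x=4, y=0), (x=3, y=1), (x=3, y=3), (x=4, y=4), (x=5, y=5), (x=6, y=6), (x=8, y=8), (x=10, y=8), (x=9, y=9)
  Distance 9: (x=3, y=0), (x=2, y=1), (x=3, y=2), (x=2, y=3), (x=3, y=4), (x=4, y=5), (x=6, y=7), (x=8, y=9), (x=10, y=9)
  Distance 10: (x=1, y=1), (x=2, y=2), (x=1, y=3), (x=3, y=5), (x=4, y=6), (x=5, y=7)
  Distance 11: (x=0, y=1), (x=1, y=2), (x=1, y=4), (x=3, y=6), (x=4, y=7), (x=5, y=8)
  Distance 12: (x=0, y=0), (x=2, y=6), (x=3, y=7), (x=4, y=8), (x=5, y=9)
  Distance 13: (x=1, y=6), (x=2, y=7), (x=3, y=8), (x=4, y=9), (x=6, y=9)  <- goal reached here
One shortest path (13 moves): (x=10, y=2) -> (x=9, y=2) -> (x=8, y=2) -> (x=7, y=2) -> (x=6, y=2) -> (x=5, y=2) -> (x=5, y=3) -> (x=4, y=3) -> (x=3, y=3) -> (x=3, y=4) -> (x=3, y=5) -> (x=3, y=6) -> (x=3, y=7) -> (x=3, y=8)

Answer: Shortest path length: 13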